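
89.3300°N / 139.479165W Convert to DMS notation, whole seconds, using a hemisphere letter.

89°19′48″ N, 139°28′45″ W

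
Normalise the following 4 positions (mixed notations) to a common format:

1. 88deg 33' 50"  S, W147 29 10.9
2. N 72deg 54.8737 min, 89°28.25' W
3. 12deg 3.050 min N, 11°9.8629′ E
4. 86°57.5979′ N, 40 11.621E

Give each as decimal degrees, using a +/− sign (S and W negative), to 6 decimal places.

Point 1:
  Latitude: 88° + 33/60 + 50/3600 = 88 + 0.550000 + 0.013889 = 88.5638889
  hemisphere S, so the sign is −
  λ: 147 + 29/60 + 10.9/3600 = 147.4863611
  hemisphere W, so the sign is −
Point 2:
  Lat: 54.8737′ = 0.914562°; total 72.9145617
  N ⇒ keep positive
  λ: 89 + 28.25/60 = 89.4708333
  W ⇒ negate
Point 3:
  Latitude: 12 + 3.05/60 = 12.0508333
  N → positive
  λ: 9.8629′ = 0.164382°; total 11.1643817
  E → positive
Point 4:
  φ: 86 + 57.5979/60 = 86.9599650
  N ⇒ keep positive
  Longitude: 40 + 11.621/60 = 40.1936833
  E → positive

1. -88.563889, -147.486361
2. 72.914562, -89.470833
3. 12.050833, 11.164382
4. 86.959965, 40.193683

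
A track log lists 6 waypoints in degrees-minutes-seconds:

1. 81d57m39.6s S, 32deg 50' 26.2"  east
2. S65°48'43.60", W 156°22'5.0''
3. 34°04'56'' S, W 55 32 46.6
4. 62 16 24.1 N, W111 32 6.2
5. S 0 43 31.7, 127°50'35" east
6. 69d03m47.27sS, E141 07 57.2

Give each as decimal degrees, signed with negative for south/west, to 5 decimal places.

1. -81.96100, 32.84061
2. -65.81211, -156.36806
3. -34.08222, -55.54628
4. 62.27336, -111.53506
5. -0.72547, 127.84306
6. -69.06313, 141.13256

Point 1:
  Latitude: 81 + 57/60 + 39.6/3600 = 81.961000
  hemisphere S, so the sign is −
  Longitude: 32 + 50/60 + 26.2/3600 = 32.840611
  E ⇒ keep positive
Point 2:
  Latitude: 65° + 48/60 + 43.6/3600 = 65 + 0.800000 + 0.012111 = 65.812111
  S ⇒ negate
  λ: 156° + 22/60 + 5/3600 = 156 + 0.366667 + 0.001389 = 156.368056
  W → negative
Point 3:
  Lat: 4′ + 56″ = 4.93333′; 34 + 4.93333/60 = 34.082222
  S ⇒ negate
  Longitude: 32′ + 46.6″ = 32.77667′; 55 + 32.77667/60 = 55.546278
  W ⇒ negate
Point 4:
  Lat: 62 + 16/60 + 24.1/3600 = 62.273361
  N → positive
  λ: 111 + 32/60 + 6.2/3600 = 111.535056
  W ⇒ negate
Point 5:
  Lat: 0 + 43/60 + 31.7/3600 = 0.725472
  hemisphere S, so the sign is −
  Lon: 127° + 50/60 + 35/3600 = 127 + 0.833333 + 0.009722 = 127.843056
  E ⇒ keep positive
Point 6:
  φ: 3′ + 47.27″ = 3.78783′; 69 + 3.78783/60 = 69.063131
  S ⇒ negate
  Lon: 141° + 7/60 + 57.2/3600 = 141 + 0.116667 + 0.015889 = 141.132556
  E → positive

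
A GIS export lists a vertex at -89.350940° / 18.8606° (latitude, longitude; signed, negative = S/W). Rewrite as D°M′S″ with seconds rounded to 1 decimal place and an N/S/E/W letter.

Latitude is negative → S; |value| = 89.350940
Latitude: 0.350940° → 21.05640′; 0.05640 × 60 = 3.384″
Longitude: 0.860600° → 51.63600′; 0.63600 × 60 = 38.160″

89°21′3.4″ S, 18°51′38.2″ E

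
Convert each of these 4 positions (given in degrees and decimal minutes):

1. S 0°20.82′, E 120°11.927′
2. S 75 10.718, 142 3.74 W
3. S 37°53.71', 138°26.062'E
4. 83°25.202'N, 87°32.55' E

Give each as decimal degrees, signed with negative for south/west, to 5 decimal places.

Point 1:
  Lat: 0 + 20.82/60 = 0.347000
  S → negative
  λ: 11.927′ = 0.198783°; total 120.198783
  E ⇒ keep positive
Point 2:
  φ: 10.718′ = 0.178633°; total 75.178633
  hemisphere S, so the sign is −
  Longitude: 3.74′ = 0.062333°; total 142.062333
  W → negative
Point 3:
  Lat: 37 + 53.71/60 = 37.895167
  S → negative
  Lon: 26.062′ = 0.434367°; total 138.434367
  E → positive
Point 4:
  φ: 25.202′ = 0.420033°; total 83.420033
  N → positive
  λ: 32.55′ = 0.542500°; total 87.542500
  E → positive

1. -0.34700, 120.19878
2. -75.17863, -142.06233
3. -37.89517, 138.43437
4. 83.42003, 87.54250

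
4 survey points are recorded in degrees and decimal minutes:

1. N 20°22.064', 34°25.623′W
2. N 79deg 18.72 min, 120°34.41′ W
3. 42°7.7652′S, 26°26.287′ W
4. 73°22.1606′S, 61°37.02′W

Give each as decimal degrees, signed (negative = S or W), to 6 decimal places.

1. 20.367733, -34.427050
2. 79.312000, -120.573500
3. -42.129420, -26.438117
4. -73.369343, -61.617000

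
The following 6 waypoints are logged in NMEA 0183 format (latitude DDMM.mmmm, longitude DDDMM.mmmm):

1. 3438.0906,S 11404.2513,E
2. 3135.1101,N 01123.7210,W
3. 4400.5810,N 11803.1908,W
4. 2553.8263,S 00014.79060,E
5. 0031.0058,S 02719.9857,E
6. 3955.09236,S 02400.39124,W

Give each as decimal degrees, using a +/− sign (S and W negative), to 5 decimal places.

1. -34.63484, 114.07086
2. 31.58517, -11.39535
3. 44.00968, -118.05318
4. -25.89711, 0.24651
5. -0.51676, 27.33310
6. -39.91821, -24.00652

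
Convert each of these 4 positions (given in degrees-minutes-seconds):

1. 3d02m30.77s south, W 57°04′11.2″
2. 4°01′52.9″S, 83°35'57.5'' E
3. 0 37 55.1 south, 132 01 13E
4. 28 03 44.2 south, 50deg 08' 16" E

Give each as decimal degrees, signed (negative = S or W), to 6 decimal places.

1. -3.041881, -57.069778
2. -4.031361, 83.599306
3. -0.631972, 132.020278
4. -28.062278, 50.137778

Point 1:
  Lat: 3 + 2/60 + 30.77/3600 = 3.0418806
  hemisphere S, so the sign is −
  Longitude: 57° + 4/60 + 11.2/3600 = 57 + 0.066667 + 0.003111 = 57.0697778
  hemisphere W, so the sign is −
Point 2:
  Latitude: 4° + 1/60 + 52.9/3600 = 4 + 0.016667 + 0.014694 = 4.0313611
  S ⇒ negate
  λ: 83 + 35/60 + 57.5/3600 = 83.5993056
  E → positive
Point 3:
  φ: 37′ + 55.1″ = 37.91833′; 0 + 37.91833/60 = 0.6319722
  hemisphere S, so the sign is −
  Longitude: 1′ + 13″ = 1.21667′; 132 + 1.21667/60 = 132.0202778
  E → positive
Point 4:
  Lat: 28° + 3/60 + 44.2/3600 = 28 + 0.050000 + 0.012278 = 28.0622778
  S → negative
  Lon: 8′ + 16″ = 8.26667′; 50 + 8.26667/60 = 50.1377778
  E → positive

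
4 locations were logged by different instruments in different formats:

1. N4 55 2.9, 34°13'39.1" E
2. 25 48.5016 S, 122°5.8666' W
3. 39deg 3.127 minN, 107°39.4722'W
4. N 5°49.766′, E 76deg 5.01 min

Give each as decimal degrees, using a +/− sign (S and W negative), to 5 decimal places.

1. 4.91747, 34.22753
2. -25.80836, -122.09778
3. 39.05212, -107.65787
4. 5.82943, 76.08350

Point 1:
  φ: 55′ + 2.9″ = 55.04833′; 4 + 55.04833/60 = 4.917472
  N ⇒ keep positive
  λ: 34° + 13/60 + 39.1/3600 = 34 + 0.216667 + 0.010861 = 34.227528
  E ⇒ keep positive
Point 2:
  φ: 25 + 48.5016/60 = 25.808360
  S ⇒ negate
  Lon: 122 + 5.8666/60 = 122.097777
  W ⇒ negate
Point 3:
  Lat: 39 + 3.127/60 = 39.052117
  N ⇒ keep positive
  Lon: 107 + 39.4722/60 = 107.657870
  W → negative
Point 4:
  Lat: 49.766′ = 0.829433°; total 5.829433
  N → positive
  λ: 5.01′ = 0.083500°; total 76.083500
  E ⇒ keep positive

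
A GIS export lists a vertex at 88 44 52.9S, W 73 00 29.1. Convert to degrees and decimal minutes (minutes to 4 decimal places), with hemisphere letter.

88° 44.8817′ S, 73° 0.4850′ W

φ: seconds/60 = 0.88167; minutes = 44 + 0.88167 = 44.881667
Longitude: seconds/60 = 0.48500; minutes = 0 + 0.48500 = 0.485000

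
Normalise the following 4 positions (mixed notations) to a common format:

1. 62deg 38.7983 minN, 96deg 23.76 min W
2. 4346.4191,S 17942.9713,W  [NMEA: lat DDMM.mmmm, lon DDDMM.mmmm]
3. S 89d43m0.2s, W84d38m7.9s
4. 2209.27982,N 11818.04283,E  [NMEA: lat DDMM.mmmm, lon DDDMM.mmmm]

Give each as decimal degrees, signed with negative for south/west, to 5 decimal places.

1. 62.64664, -96.39600
2. -43.77365, -179.71619
3. -89.71672, -84.63553
4. 22.15466, 118.30071

Point 1:
  Latitude: 62 + 38.7983/60 = 62.646638
  N → positive
  Lon: 96 + 23.76/60 = 96.396000
  hemisphere W, so the sign is −
Point 2:
  Latitude: degrees = first 2 digits = 43, minutes = 46.4191; 43 + 46.4191/60 = 43.773652
  S → negative
  Lon: degrees = first 3 digits = 179, minutes = 42.9713; 179 + 42.9713/60 = 179.716188
  W → negative
Point 3:
  Lat: 89° + 43/60 + 0.2/3600 = 89 + 0.716667 + 0.000056 = 89.716722
  S ⇒ negate
  Lon: 38′ + 7.9″ = 38.13167′; 84 + 38.13167/60 = 84.635528
  W → negative
Point 4:
  Lat: degrees = first 2 digits = 22, minutes = 9.27982; 22 + 9.27982/60 = 22.154664
  N ⇒ keep positive
  Lon: split at 3 digits → 118° and 18.04283′; 118 + 18.04283/60 = 118.300714
  E → positive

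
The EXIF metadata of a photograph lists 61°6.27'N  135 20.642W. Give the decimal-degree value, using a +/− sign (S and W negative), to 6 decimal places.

Lat: 61 + 6.27/60 = 61.1045000
N → positive
λ: 135 + 20.642/60 = 135.3440333
W ⇒ negate

61.104500, -135.344033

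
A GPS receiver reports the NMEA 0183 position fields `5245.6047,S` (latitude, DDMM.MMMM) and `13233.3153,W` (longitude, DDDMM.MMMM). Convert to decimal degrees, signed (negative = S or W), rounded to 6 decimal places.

Lat: split at 2 digits → 52° and 45.6047′; 52 + 45.6047/60 = 52.7600783
S ⇒ negate
λ: degrees = first 3 digits = 132, minutes = 33.3153; 132 + 33.3153/60 = 132.5552550
hemisphere W, so the sign is −

-52.760078, -132.555255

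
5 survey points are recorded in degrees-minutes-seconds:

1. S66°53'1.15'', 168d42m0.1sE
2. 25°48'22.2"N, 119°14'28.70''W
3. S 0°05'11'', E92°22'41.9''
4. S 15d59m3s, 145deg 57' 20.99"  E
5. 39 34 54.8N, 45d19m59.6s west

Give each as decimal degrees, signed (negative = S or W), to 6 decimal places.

Point 1:
  Lat: 53′ + 1.15″ = 53.01917′; 66 + 53.01917/60 = 66.8836528
  S → negative
  Longitude: 168° + 42/60 + 0.1/3600 = 168 + 0.700000 + 0.000028 = 168.7000278
  E → positive
Point 2:
  Latitude: 25° + 48/60 + 22.2/3600 = 25 + 0.800000 + 0.006167 = 25.8061667
  N → positive
  λ: 14′ + 28.7″ = 14.47833′; 119 + 14.47833/60 = 119.2413056
  W → negative
Point 3:
  φ: 5′ + 11″ = 5.18333′; 0 + 5.18333/60 = 0.0863889
  hemisphere S, so the sign is −
  λ: 22′ + 41.9″ = 22.69833′; 92 + 22.69833/60 = 92.3783056
  E → positive
Point 4:
  Latitude: 15° + 59/60 + 3/3600 = 15 + 0.983333 + 0.000833 = 15.9841667
  S ⇒ negate
  λ: 145° + 57/60 + 20.99/3600 = 145 + 0.950000 + 0.005831 = 145.9558306
  E ⇒ keep positive
Point 5:
  φ: 39 + 34/60 + 54.8/3600 = 39.5818889
  N → positive
  Lon: 45° + 19/60 + 59.6/3600 = 45 + 0.316667 + 0.016556 = 45.3332222
  W → negative

1. -66.883653, 168.700028
2. 25.806167, -119.241306
3. -0.086389, 92.378306
4. -15.984167, 145.955831
5. 39.581889, -45.333222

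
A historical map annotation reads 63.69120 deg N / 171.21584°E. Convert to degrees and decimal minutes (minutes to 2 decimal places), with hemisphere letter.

Lat: minutes = (63.691200 − 63) × 60 = 41.4720
Longitude: fractional part 0.215840 → 12.9504 minutes

63° 41.47′ N, 171° 12.95′ E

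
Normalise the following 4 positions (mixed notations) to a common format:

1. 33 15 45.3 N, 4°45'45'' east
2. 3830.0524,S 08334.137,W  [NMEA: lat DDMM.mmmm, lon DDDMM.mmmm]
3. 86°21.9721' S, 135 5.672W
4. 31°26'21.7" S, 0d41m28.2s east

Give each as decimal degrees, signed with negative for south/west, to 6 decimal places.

Point 1:
  φ: 33° + 15/60 + 45.3/3600 = 33 + 0.250000 + 0.012583 = 33.2625833
  N ⇒ keep positive
  Lon: 4 + 45/60 + 45/3600 = 4.7625000
  E → positive
Point 2:
  φ: split at 2 digits → 38° and 30.0524′; 38 + 30.0524/60 = 38.5008733
  S ⇒ negate
  Longitude: degrees = first 3 digits = 83, minutes = 34.137; 83 + 34.137/60 = 83.5689500
  hemisphere W, so the sign is −
Point 3:
  φ: 86 + 21.9721/60 = 86.3662017
  S ⇒ negate
  Lon: 5.672′ = 0.094533°; total 135.0945333
  W ⇒ negate
Point 4:
  φ: 31 + 26/60 + 21.7/3600 = 31.4393611
  S ⇒ negate
  λ: 0° + 41/60 + 28.2/3600 = 0 + 0.683333 + 0.007833 = 0.6911667
  E → positive

1. 33.262583, 4.762500
2. -38.500873, -83.568950
3. -86.366202, -135.094533
4. -31.439361, 0.691167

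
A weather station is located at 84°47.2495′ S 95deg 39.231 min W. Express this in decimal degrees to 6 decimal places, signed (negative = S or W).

-84.787492, -95.653850

Lat: 84 + 47.2495/60 = 84.7874917
S → negative
Longitude: 39.231′ = 0.653850°; total 95.6538500
W ⇒ negate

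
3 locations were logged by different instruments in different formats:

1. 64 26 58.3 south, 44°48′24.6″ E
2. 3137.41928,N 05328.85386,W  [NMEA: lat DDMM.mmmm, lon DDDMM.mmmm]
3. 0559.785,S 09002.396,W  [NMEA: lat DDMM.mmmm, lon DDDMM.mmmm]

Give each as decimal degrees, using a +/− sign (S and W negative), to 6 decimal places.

Point 1:
  φ: 64 + 26/60 + 58.3/3600 = 64.4495278
  S → negative
  Lon: 48′ + 24.6″ = 48.41000′; 44 + 48.41000/60 = 44.8068333
  E ⇒ keep positive
Point 2:
  Lat: degrees = first 2 digits = 31, minutes = 37.41928; 31 + 37.41928/60 = 31.6236547
  N → positive
  Longitude: split at 3 digits → 053° and 28.85386′; 53 + 28.85386/60 = 53.4808977
  W → negative
Point 3:
  φ: split at 2 digits → 05° and 59.785′; 5 + 59.785/60 = 5.9964167
  S ⇒ negate
  Longitude: degrees = first 3 digits = 90, minutes = 2.396; 90 + 2.396/60 = 90.0399333
  W → negative

1. -64.449528, 44.806833
2. 31.623655, -53.480898
3. -5.996417, -90.039933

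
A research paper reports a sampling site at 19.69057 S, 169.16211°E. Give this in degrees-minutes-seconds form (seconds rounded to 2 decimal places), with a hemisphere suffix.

φ: whole degrees 19; 41.43420′ → 41′ and 26.0520″
Longitude: 0.162110° → 9.72660′; 0.72660 × 60 = 43.5960″

19°41′26.05″ S, 169°09′43.60″ E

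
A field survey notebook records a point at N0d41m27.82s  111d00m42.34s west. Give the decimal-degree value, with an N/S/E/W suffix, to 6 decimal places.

Latitude: 0° + 41/60 + 27.82/3600 = 0 + 0.683333 + 0.007728 = 0.6910611
Lon: 0′ + 42.34″ = 0.70567′; 111 + 0.70567/60 = 111.0117611

0.691061° N, 111.011761° W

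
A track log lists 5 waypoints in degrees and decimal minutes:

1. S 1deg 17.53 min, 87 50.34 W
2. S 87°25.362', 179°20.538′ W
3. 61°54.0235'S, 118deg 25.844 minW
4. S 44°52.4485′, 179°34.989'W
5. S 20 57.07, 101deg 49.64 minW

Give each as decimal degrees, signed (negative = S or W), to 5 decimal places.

1. -1.29217, -87.83900
2. -87.42270, -179.34230
3. -61.90039, -118.43073
4. -44.87414, -179.58315
5. -20.95117, -101.82733

Point 1:
  Latitude: 17.53′ = 0.292167°; total 1.292167
  S → negative
  λ: 50.34′ = 0.839000°; total 87.839000
  W ⇒ negate
Point 2:
  φ: 87 + 25.362/60 = 87.422700
  hemisphere S, so the sign is −
  Longitude: 20.538′ = 0.342300°; total 179.342300
  hemisphere W, so the sign is −
Point 3:
  Latitude: 61 + 54.0235/60 = 61.900392
  S ⇒ negate
  Lon: 118 + 25.844/60 = 118.430733
  W ⇒ negate
Point 4:
  φ: 52.4485′ = 0.874142°; total 44.874142
  S ⇒ negate
  Longitude: 179 + 34.989/60 = 179.583150
  hemisphere W, so the sign is −
Point 5:
  Lat: 57.07′ = 0.951167°; total 20.951167
  S ⇒ negate
  Lon: 101 + 49.64/60 = 101.827333
  W → negative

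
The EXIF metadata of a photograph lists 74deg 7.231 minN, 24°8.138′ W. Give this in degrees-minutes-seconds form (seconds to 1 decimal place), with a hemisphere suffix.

74°07′13.9″ N, 24°08′8.3″ W

Lat: fractional minutes 0.23100 × 60 = 13.860″
Longitude: fractional minutes 0.13800 × 60 = 8.280″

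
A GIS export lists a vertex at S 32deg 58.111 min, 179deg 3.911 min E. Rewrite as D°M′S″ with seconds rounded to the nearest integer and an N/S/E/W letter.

32°58′7″ S, 179°03′55″ E

Latitude: 58.11100′ → 58′ and 0.11100 × 60 = 6.66″
Longitude: fractional minutes 0.91100 × 60 = 54.66″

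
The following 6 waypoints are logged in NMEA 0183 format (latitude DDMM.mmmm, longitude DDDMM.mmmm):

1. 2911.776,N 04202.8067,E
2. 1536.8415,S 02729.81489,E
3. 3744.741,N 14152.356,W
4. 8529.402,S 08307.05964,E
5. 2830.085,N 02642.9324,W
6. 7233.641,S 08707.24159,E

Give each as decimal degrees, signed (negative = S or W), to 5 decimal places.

Point 1:
  φ: split at 2 digits → 29° and 11.776′; 29 + 11.776/60 = 29.196267
  N ⇒ keep positive
  λ: split at 3 digits → 042° and 2.8067′; 42 + 2.8067/60 = 42.046778
  E ⇒ keep positive
Point 2:
  φ: split at 2 digits → 15° and 36.8415′; 15 + 36.8415/60 = 15.614025
  S → negative
  Longitude: degrees = first 3 digits = 27, minutes = 29.81489; 27 + 29.81489/60 = 27.496915
  E → positive
Point 3:
  Lat: degrees = first 2 digits = 37, minutes = 44.741; 37 + 44.741/60 = 37.745683
  N ⇒ keep positive
  Longitude: degrees = first 3 digits = 141, minutes = 52.356; 141 + 52.356/60 = 141.872600
  W → negative
Point 4:
  Latitude: degrees = first 2 digits = 85, minutes = 29.402; 85 + 29.402/60 = 85.490033
  hemisphere S, so the sign is −
  Lon: split at 3 digits → 083° and 7.05964′; 83 + 7.05964/60 = 83.117661
  E ⇒ keep positive
Point 5:
  φ: degrees = first 2 digits = 28, minutes = 30.085; 28 + 30.085/60 = 28.501417
  N → positive
  λ: degrees = first 3 digits = 26, minutes = 42.9324; 26 + 42.9324/60 = 26.715540
  W ⇒ negate
Point 6:
  φ: split at 2 digits → 72° and 33.641′; 72 + 33.641/60 = 72.560683
  S → negative
  Lon: degrees = first 3 digits = 87, minutes = 7.24159; 87 + 7.24159/60 = 87.120693
  E ⇒ keep positive

1. 29.19627, 42.04678
2. -15.61403, 27.49691
3. 37.74568, -141.87260
4. -85.49003, 83.11766
5. 28.50142, -26.71554
6. -72.56068, 87.12069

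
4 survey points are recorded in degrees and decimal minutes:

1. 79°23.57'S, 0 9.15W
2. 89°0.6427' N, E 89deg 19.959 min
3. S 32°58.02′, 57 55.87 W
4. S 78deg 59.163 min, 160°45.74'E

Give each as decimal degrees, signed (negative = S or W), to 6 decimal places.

Point 1:
  Lat: 79 + 23.57/60 = 79.3928333
  S → negative
  Lon: 0 + 9.15/60 = 0.1525000
  hemisphere W, so the sign is −
Point 2:
  Lat: 89 + 0.6427/60 = 89.0107117
  N → positive
  λ: 89 + 19.959/60 = 89.3326500
  E → positive
Point 3:
  Lat: 58.02′ = 0.967000°; total 32.9670000
  S → negative
  Lon: 55.87′ = 0.931167°; total 57.9311667
  W ⇒ negate
Point 4:
  Latitude: 59.163′ = 0.986050°; total 78.9860500
  hemisphere S, so the sign is −
  Lon: 160 + 45.74/60 = 160.7623333
  E → positive

1. -79.392833, -0.152500
2. 89.010712, 89.332650
3. -32.967000, -57.931167
4. -78.986050, 160.762333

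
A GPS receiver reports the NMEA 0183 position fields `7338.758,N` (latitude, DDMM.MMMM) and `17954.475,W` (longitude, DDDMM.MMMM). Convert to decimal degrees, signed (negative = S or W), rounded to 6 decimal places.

Latitude: split at 2 digits → 73° and 38.758′; 73 + 38.758/60 = 73.6459667
N ⇒ keep positive
Lon: split at 3 digits → 179° and 54.475′; 179 + 54.475/60 = 179.9079167
W → negative

73.645967, -179.907917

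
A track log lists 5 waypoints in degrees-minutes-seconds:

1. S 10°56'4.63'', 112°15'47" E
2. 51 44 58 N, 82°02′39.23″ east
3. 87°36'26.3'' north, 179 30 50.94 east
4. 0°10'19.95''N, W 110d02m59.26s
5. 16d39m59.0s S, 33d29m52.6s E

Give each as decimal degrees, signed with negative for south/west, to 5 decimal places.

1. -10.93462, 112.26306
2. 51.74944, 82.04423
3. 87.60731, 179.51415
4. 0.17221, -110.04979
5. -16.66639, 33.49794

Point 1:
  Latitude: 10° + 56/60 + 4.63/3600 = 10 + 0.933333 + 0.001286 = 10.934619
  S → negative
  λ: 15′ + 47″ = 15.78333′; 112 + 15.78333/60 = 112.263056
  E → positive
Point 2:
  φ: 44′ + 58″ = 44.96667′; 51 + 44.96667/60 = 51.749444
  N ⇒ keep positive
  Lon: 82 + 2/60 + 39.23/3600 = 82.044231
  E ⇒ keep positive
Point 3:
  φ: 36′ + 26.3″ = 36.43833′; 87 + 36.43833/60 = 87.607306
  N → positive
  Lon: 179 + 30/60 + 50.94/3600 = 179.514150
  E → positive
Point 4:
  Latitude: 10′ + 19.95″ = 10.33250′; 0 + 10.33250/60 = 0.172208
  N → positive
  Longitude: 110° + 2/60 + 59.26/3600 = 110 + 0.033333 + 0.016461 = 110.049794
  W → negative
Point 5:
  φ: 39′ + 59″ = 39.98333′; 16 + 39.98333/60 = 16.666389
  S ⇒ negate
  λ: 33 + 29/60 + 52.6/3600 = 33.497944
  E → positive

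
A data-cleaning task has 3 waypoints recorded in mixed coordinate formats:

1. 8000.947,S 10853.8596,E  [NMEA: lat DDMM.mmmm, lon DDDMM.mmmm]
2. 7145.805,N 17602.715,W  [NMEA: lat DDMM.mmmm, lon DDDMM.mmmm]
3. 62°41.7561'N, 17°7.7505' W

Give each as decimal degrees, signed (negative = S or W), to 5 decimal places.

1. -80.01578, 108.89766
2. 71.76342, -176.04525
3. 62.69594, -17.12918

Point 1:
  Lat: degrees = first 2 digits = 80, minutes = 0.947; 80 + 0.947/60 = 80.015783
  S ⇒ negate
  Lon: degrees = first 3 digits = 108, minutes = 53.8596; 108 + 53.8596/60 = 108.897660
  E ⇒ keep positive
Point 2:
  Latitude: degrees = first 2 digits = 71, minutes = 45.805; 71 + 45.805/60 = 71.763417
  N → positive
  Lon: split at 3 digits → 176° and 2.715′; 176 + 2.715/60 = 176.045250
  hemisphere W, so the sign is −
Point 3:
  Latitude: 41.7561′ = 0.695935°; total 62.695935
  N → positive
  Longitude: 17 + 7.7505/60 = 17.129175
  hemisphere W, so the sign is −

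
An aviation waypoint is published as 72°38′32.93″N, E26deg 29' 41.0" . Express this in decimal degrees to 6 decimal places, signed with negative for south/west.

72.642481, 26.494722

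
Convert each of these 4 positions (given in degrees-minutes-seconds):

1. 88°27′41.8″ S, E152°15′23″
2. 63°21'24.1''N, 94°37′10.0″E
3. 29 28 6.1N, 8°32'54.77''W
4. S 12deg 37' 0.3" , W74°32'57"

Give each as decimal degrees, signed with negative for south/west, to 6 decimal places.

Point 1:
  Latitude: 88 + 27/60 + 41.8/3600 = 88.4616111
  hemisphere S, so the sign is −
  Longitude: 152 + 15/60 + 23/3600 = 152.2563889
  E ⇒ keep positive
Point 2:
  Latitude: 63 + 21/60 + 24.1/3600 = 63.3566944
  N ⇒ keep positive
  Lon: 94 + 37/60 + 10/3600 = 94.6194444
  E → positive
Point 3:
  φ: 29 + 28/60 + 6.1/3600 = 29.4683611
  N ⇒ keep positive
  Longitude: 32′ + 54.77″ = 32.91283′; 8 + 32.91283/60 = 8.5485472
  W ⇒ negate
Point 4:
  Latitude: 12° + 37/60 + 0.3/3600 = 12 + 0.616667 + 0.000083 = 12.6167500
  S ⇒ negate
  Lon: 74° + 32/60 + 57/3600 = 74 + 0.533333 + 0.015833 = 74.5491667
  W → negative

1. -88.461611, 152.256389
2. 63.356694, 94.619444
3. 29.468361, -8.548547
4. -12.616750, -74.549167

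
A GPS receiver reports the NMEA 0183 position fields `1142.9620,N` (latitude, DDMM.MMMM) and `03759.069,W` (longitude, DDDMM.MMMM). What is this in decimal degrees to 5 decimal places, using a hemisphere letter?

11.71603° N, 37.98448° W

φ: split at 2 digits → 11° and 42.962′; 11 + 42.962/60 = 11.716033
λ: split at 3 digits → 037° and 59.069′; 37 + 59.069/60 = 37.984483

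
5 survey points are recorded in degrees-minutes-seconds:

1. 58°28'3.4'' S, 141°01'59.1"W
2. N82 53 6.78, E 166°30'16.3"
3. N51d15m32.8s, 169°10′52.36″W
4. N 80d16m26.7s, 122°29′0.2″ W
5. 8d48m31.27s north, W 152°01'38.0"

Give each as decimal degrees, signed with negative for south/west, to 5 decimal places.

1. -58.46761, -141.03308
2. 82.88522, 166.50453
3. 51.25911, -169.18121
4. 80.27408, -122.48339
5. 8.80869, -152.02722

Point 1:
  Lat: 58 + 28/60 + 3.4/3600 = 58.467611
  S → negative
  Lon: 141 + 1/60 + 59.1/3600 = 141.033083
  hemisphere W, so the sign is −
Point 2:
  Lat: 53′ + 6.78″ = 53.11300′; 82 + 53.11300/60 = 82.885217
  N → positive
  λ: 166 + 30/60 + 16.3/3600 = 166.504528
  E ⇒ keep positive
Point 3:
  Lat: 51° + 15/60 + 32.8/3600 = 51 + 0.250000 + 0.009111 = 51.259111
  N → positive
  Lon: 10′ + 52.36″ = 10.87267′; 169 + 10.87267/60 = 169.181211
  W → negative
Point 4:
  φ: 16′ + 26.7″ = 16.44500′; 80 + 16.44500/60 = 80.274083
  N → positive
  Longitude: 122° + 29/60 + 0.2/3600 = 122 + 0.483333 + 0.000056 = 122.483389
  W → negative
Point 5:
  Latitude: 8° + 48/60 + 31.27/3600 = 8 + 0.800000 + 0.008686 = 8.808686
  N → positive
  λ: 152° + 1/60 + 38/3600 = 152 + 0.016667 + 0.010556 = 152.027222
  W ⇒ negate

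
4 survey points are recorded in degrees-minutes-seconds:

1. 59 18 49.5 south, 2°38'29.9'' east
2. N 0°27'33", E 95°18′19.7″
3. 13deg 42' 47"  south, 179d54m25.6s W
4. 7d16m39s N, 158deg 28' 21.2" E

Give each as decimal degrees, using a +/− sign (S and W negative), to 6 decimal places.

1. -59.313750, 2.641639
2. 0.459167, 95.305472
3. -13.713056, -179.907111
4. 7.277500, 158.472556

Point 1:
  Latitude: 18′ + 49.5″ = 18.82500′; 59 + 18.82500/60 = 59.3137500
  S → negative
  Lon: 38′ + 29.9″ = 38.49833′; 2 + 38.49833/60 = 2.6416389
  E ⇒ keep positive
Point 2:
  Lat: 0° + 27/60 + 33/3600 = 0 + 0.450000 + 0.009167 = 0.4591667
  N → positive
  λ: 95 + 18/60 + 19.7/3600 = 95.3054722
  E → positive
Point 3:
  Lat: 42′ + 47″ = 42.78333′; 13 + 42.78333/60 = 13.7130556
  hemisphere S, so the sign is −
  Lon: 179 + 54/60 + 25.6/3600 = 179.9071111
  W ⇒ negate
Point 4:
  Latitude: 7° + 16/60 + 39/3600 = 7 + 0.266667 + 0.010833 = 7.2775000
  N → positive
  λ: 158° + 28/60 + 21.2/3600 = 158 + 0.466667 + 0.005889 = 158.4725556
  E → positive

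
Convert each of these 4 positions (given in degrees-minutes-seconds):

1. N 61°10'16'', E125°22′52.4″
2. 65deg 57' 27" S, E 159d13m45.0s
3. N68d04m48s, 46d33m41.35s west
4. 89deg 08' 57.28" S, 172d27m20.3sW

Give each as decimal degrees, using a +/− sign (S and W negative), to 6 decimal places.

Point 1:
  Lat: 61° + 10/60 + 16/3600 = 61 + 0.166667 + 0.004444 = 61.1711111
  N → positive
  Longitude: 125° + 22/60 + 52.4/3600 = 125 + 0.366667 + 0.014556 = 125.3812222
  E ⇒ keep positive
Point 2:
  φ: 65° + 57/60 + 27/3600 = 65 + 0.950000 + 0.007500 = 65.9575000
  hemisphere S, so the sign is −
  λ: 159 + 13/60 + 45/3600 = 159.2291667
  E → positive
Point 3:
  Latitude: 68° + 4/60 + 48/3600 = 68 + 0.066667 + 0.013333 = 68.0800000
  N → positive
  λ: 46° + 33/60 + 41.35/3600 = 46 + 0.550000 + 0.011486 = 46.5614861
  W ⇒ negate
Point 4:
  φ: 89 + 8/60 + 57.28/3600 = 89.1492444
  hemisphere S, so the sign is −
  Lon: 172° + 27/60 + 20.3/3600 = 172 + 0.450000 + 0.005639 = 172.4556389
  hemisphere W, so the sign is −

1. 61.171111, 125.381222
2. -65.957500, 159.229167
3. 68.080000, -46.561486
4. -89.149244, -172.455639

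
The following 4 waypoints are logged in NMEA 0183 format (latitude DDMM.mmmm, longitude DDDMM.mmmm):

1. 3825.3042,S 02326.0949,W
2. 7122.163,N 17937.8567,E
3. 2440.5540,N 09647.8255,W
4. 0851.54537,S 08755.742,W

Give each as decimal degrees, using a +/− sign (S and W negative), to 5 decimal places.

1. -38.42174, -23.43492
2. 71.36938, 179.63095
3. 24.67590, -96.79709
4. -8.85909, -87.92903

Point 1:
  Latitude: degrees = first 2 digits = 38, minutes = 25.3042; 38 + 25.3042/60 = 38.421737
  S ⇒ negate
  Longitude: split at 3 digits → 023° and 26.0949′; 23 + 26.0949/60 = 23.434915
  W → negative
Point 2:
  Latitude: degrees = first 2 digits = 71, minutes = 22.163; 71 + 22.163/60 = 71.369383
  N → positive
  Lon: split at 3 digits → 179° and 37.8567′; 179 + 37.8567/60 = 179.630945
  E → positive
Point 3:
  φ: split at 2 digits → 24° and 40.554′; 24 + 40.554/60 = 24.675900
  N ⇒ keep positive
  λ: split at 3 digits → 096° and 47.8255′; 96 + 47.8255/60 = 96.797092
  hemisphere W, so the sign is −
Point 4:
  φ: split at 2 digits → 08° and 51.54537′; 8 + 51.54537/60 = 8.859090
  hemisphere S, so the sign is −
  Lon: degrees = first 3 digits = 87, minutes = 55.742; 87 + 55.742/60 = 87.929033
  hemisphere W, so the sign is −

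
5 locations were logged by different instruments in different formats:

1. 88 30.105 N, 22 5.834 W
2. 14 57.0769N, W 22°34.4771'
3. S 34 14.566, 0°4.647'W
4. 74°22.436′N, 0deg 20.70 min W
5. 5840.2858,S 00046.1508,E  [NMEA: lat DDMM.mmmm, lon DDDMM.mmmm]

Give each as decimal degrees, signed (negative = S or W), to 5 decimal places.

1. 88.50175, -22.09723
2. 14.95128, -22.57462
3. -34.24277, -0.07745
4. 74.37393, -0.34500
5. -58.67143, 0.76918

Point 1:
  φ: 30.105′ = 0.501750°; total 88.501750
  N → positive
  λ: 5.834′ = 0.097233°; total 22.097233
  hemisphere W, so the sign is −
Point 2:
  φ: 57.0769′ = 0.951282°; total 14.951282
  N ⇒ keep positive
  Longitude: 22 + 34.4771/60 = 22.574618
  W → negative
Point 3:
  φ: 14.566′ = 0.242767°; total 34.242767
  S → negative
  λ: 4.647′ = 0.077450°; total 0.077450
  W ⇒ negate
Point 4:
  Lat: 74 + 22.436/60 = 74.373933
  N ⇒ keep positive
  Longitude: 0 + 20.7/60 = 0.345000
  hemisphere W, so the sign is −
Point 5:
  Lat: split at 2 digits → 58° and 40.2858′; 58 + 40.2858/60 = 58.671430
  hemisphere S, so the sign is −
  Longitude: split at 3 digits → 000° and 46.1508′; 0 + 46.1508/60 = 0.769180
  E ⇒ keep positive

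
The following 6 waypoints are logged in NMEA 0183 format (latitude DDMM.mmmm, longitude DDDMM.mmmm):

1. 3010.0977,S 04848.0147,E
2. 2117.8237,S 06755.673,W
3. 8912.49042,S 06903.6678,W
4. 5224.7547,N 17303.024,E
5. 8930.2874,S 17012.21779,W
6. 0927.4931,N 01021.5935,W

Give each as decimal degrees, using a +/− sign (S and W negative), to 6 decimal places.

Point 1:
  Latitude: degrees = first 2 digits = 30, minutes = 10.0977; 30 + 10.0977/60 = 30.1682950
  hemisphere S, so the sign is −
  λ: degrees = first 3 digits = 48, minutes = 48.0147; 48 + 48.0147/60 = 48.8002450
  E → positive
Point 2:
  Latitude: degrees = first 2 digits = 21, minutes = 17.8237; 21 + 17.8237/60 = 21.2970617
  hemisphere S, so the sign is −
  λ: degrees = first 3 digits = 67, minutes = 55.673; 67 + 55.673/60 = 67.9278833
  hemisphere W, so the sign is −
Point 3:
  Latitude: split at 2 digits → 89° and 12.49042′; 89 + 12.49042/60 = 89.2081737
  S → negative
  λ: degrees = first 3 digits = 69, minutes = 3.6678; 69 + 3.6678/60 = 69.0611300
  W → negative
Point 4:
  φ: degrees = first 2 digits = 52, minutes = 24.7547; 52 + 24.7547/60 = 52.4125783
  N ⇒ keep positive
  Longitude: split at 3 digits → 173° and 3.024′; 173 + 3.024/60 = 173.0504000
  E ⇒ keep positive
Point 5:
  Latitude: degrees = first 2 digits = 89, minutes = 30.2874; 89 + 30.2874/60 = 89.5047900
  S → negative
  Lon: degrees = first 3 digits = 170, minutes = 12.21779; 170 + 12.21779/60 = 170.2036298
  W → negative
Point 6:
  Lat: split at 2 digits → 09° and 27.4931′; 9 + 27.4931/60 = 9.4582183
  N ⇒ keep positive
  λ: degrees = first 3 digits = 10, minutes = 21.5935; 10 + 21.5935/60 = 10.3598917
  W → negative

1. -30.168295, 48.800245
2. -21.297062, -67.927883
3. -89.208174, -69.061130
4. 52.412578, 173.050400
5. -89.504790, -170.203630
6. 9.458218, -10.359892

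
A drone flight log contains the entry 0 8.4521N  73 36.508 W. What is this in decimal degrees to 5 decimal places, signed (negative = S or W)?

Latitude: 0 + 8.4521/60 = 0.140868
N → positive
Lon: 73 + 36.508/60 = 73.608467
hemisphere W, so the sign is −

0.14087, -73.60847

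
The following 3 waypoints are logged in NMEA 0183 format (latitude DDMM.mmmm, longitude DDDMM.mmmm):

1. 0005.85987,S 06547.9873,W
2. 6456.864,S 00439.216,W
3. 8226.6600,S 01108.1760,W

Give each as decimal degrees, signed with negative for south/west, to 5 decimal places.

Point 1:
  Latitude: degrees = first 2 digits = 0, minutes = 5.85987; 0 + 5.85987/60 = 0.097665
  S ⇒ negate
  Lon: degrees = first 3 digits = 65, minutes = 47.9873; 65 + 47.9873/60 = 65.799788
  W ⇒ negate
Point 2:
  φ: split at 2 digits → 64° and 56.864′; 64 + 56.864/60 = 64.947733
  S ⇒ negate
  Lon: degrees = first 3 digits = 4, minutes = 39.216; 4 + 39.216/60 = 4.653600
  hemisphere W, so the sign is −
Point 3:
  φ: degrees = first 2 digits = 82, minutes = 26.66; 82 + 26.66/60 = 82.444333
  hemisphere S, so the sign is −
  Longitude: degrees = first 3 digits = 11, minutes = 8.176; 11 + 8.176/60 = 11.136267
  W → negative

1. -0.09766, -65.79979
2. -64.94773, -4.65360
3. -82.44433, -11.13627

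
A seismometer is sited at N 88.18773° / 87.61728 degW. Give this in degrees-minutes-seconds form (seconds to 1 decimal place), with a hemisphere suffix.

88°11′15.8″ N, 87°37′2.2″ W

Latitude: 0.187730 × 60 = 11.26380′ → 11′, remainder × 60 = 15.828″
Lon: whole degrees 87; 37.03680′ → 37′ and 2.208″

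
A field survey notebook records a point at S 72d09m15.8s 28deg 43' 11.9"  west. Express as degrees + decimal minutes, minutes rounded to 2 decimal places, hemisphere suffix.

72° 9.26′ S, 28° 43.20′ W

Latitude: seconds/60 = 0.26333; minutes = 9 + 0.26333 = 9.2633
Longitude: 43 + 11.9/60 = 43.1983′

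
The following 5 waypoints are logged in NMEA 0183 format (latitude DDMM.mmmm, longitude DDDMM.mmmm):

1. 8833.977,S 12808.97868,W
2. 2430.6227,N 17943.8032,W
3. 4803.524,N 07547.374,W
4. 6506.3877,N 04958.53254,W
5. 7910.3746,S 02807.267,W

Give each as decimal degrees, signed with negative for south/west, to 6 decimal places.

Point 1:
  Lat: degrees = first 2 digits = 88, minutes = 33.977; 88 + 33.977/60 = 88.5662833
  S ⇒ negate
  Lon: degrees = first 3 digits = 128, minutes = 8.97868; 128 + 8.97868/60 = 128.1496447
  hemisphere W, so the sign is −
Point 2:
  Lat: degrees = first 2 digits = 24, minutes = 30.6227; 24 + 30.6227/60 = 24.5103783
  N → positive
  Lon: split at 3 digits → 179° and 43.8032′; 179 + 43.8032/60 = 179.7300533
  hemisphere W, so the sign is −
Point 3:
  Latitude: degrees = first 2 digits = 48, minutes = 3.524; 48 + 3.524/60 = 48.0587333
  N → positive
  λ: split at 3 digits → 075° and 47.374′; 75 + 47.374/60 = 75.7895667
  hemisphere W, so the sign is −
Point 4:
  φ: degrees = first 2 digits = 65, minutes = 6.3877; 65 + 6.3877/60 = 65.1064617
  N ⇒ keep positive
  λ: split at 3 digits → 049° and 58.53254′; 49 + 58.53254/60 = 49.9755423
  hemisphere W, so the sign is −
Point 5:
  Latitude: degrees = first 2 digits = 79, minutes = 10.3746; 79 + 10.3746/60 = 79.1729100
  S → negative
  λ: split at 3 digits → 028° and 7.267′; 28 + 7.267/60 = 28.1211167
  W → negative

1. -88.566283, -128.149645
2. 24.510378, -179.730053
3. 48.058733, -75.789567
4. 65.106462, -49.975542
5. -79.172910, -28.121117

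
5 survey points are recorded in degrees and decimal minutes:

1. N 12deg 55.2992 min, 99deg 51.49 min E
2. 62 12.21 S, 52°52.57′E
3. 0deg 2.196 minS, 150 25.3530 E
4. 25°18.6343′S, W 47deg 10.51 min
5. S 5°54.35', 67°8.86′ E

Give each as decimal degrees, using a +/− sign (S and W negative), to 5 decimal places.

1. 12.92165, 99.85817
2. -62.20350, 52.87617
3. -0.03660, 150.42255
4. -25.31057, -47.17517
5. -5.90583, 67.14767

Point 1:
  φ: 55.2992′ = 0.921653°; total 12.921653
  N ⇒ keep positive
  Lon: 99 + 51.49/60 = 99.858167
  E → positive
Point 2:
  φ: 12.21′ = 0.203500°; total 62.203500
  S → negative
  λ: 52 + 52.57/60 = 52.876167
  E → positive
Point 3:
  φ: 2.196′ = 0.036600°; total 0.036600
  S → negative
  Longitude: 25.353′ = 0.422550°; total 150.422550
  E ⇒ keep positive
Point 4:
  φ: 25 + 18.6343/60 = 25.310572
  S ⇒ negate
  Longitude: 47 + 10.51/60 = 47.175167
  W → negative
Point 5:
  Latitude: 54.35′ = 0.905833°; total 5.905833
  S ⇒ negate
  Lon: 8.86′ = 0.147667°; total 67.147667
  E ⇒ keep positive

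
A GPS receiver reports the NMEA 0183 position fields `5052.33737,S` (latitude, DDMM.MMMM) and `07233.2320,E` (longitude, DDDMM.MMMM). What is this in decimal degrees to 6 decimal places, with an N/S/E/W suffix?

φ: degrees = first 2 digits = 50, minutes = 52.33737; 50 + 52.33737/60 = 50.8722895
Longitude: degrees = first 3 digits = 72, minutes = 33.232; 72 + 33.232/60 = 72.5538667

50.872290° S, 72.553867° E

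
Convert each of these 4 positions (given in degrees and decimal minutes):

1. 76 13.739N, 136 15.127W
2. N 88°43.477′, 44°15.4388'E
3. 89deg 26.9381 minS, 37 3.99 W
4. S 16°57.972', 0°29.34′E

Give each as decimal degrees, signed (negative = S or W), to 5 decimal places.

Point 1:
  φ: 13.739′ = 0.228983°; total 76.228983
  N ⇒ keep positive
  λ: 136 + 15.127/60 = 136.252117
  W ⇒ negate
Point 2:
  φ: 88 + 43.477/60 = 88.724617
  N ⇒ keep positive
  Longitude: 44 + 15.4388/60 = 44.257313
  E → positive
Point 3:
  Lat: 89 + 26.9381/60 = 89.448968
  S ⇒ negate
  Lon: 3.99′ = 0.066500°; total 37.066500
  W → negative
Point 4:
  φ: 16 + 57.972/60 = 16.966200
  S ⇒ negate
  Longitude: 29.34′ = 0.489000°; total 0.489000
  E → positive

1. 76.22898, -136.25212
2. 88.72462, 44.25731
3. -89.44897, -37.06650
4. -16.96620, 0.48900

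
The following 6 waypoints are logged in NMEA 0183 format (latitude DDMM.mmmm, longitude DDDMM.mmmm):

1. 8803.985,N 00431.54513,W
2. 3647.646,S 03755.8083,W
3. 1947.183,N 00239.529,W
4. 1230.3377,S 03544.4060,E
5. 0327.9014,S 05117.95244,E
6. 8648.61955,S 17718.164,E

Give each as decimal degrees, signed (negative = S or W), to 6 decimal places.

Point 1:
  Latitude: split at 2 digits → 88° and 3.985′; 88 + 3.985/60 = 88.0664167
  N ⇒ keep positive
  Longitude: split at 3 digits → 004° and 31.54513′; 4 + 31.54513/60 = 4.5257522
  W ⇒ negate
Point 2:
  Latitude: split at 2 digits → 36° and 47.646′; 36 + 47.646/60 = 36.7941000
  S ⇒ negate
  Lon: degrees = first 3 digits = 37, minutes = 55.8083; 37 + 55.8083/60 = 37.9301383
  W → negative
Point 3:
  Lat: split at 2 digits → 19° and 47.183′; 19 + 47.183/60 = 19.7863833
  N ⇒ keep positive
  Longitude: degrees = first 3 digits = 2, minutes = 39.529; 2 + 39.529/60 = 2.6588167
  W ⇒ negate
Point 4:
  Latitude: split at 2 digits → 12° and 30.3377′; 12 + 30.3377/60 = 12.5056283
  S → negative
  Lon: degrees = first 3 digits = 35, minutes = 44.406; 35 + 44.406/60 = 35.7401000
  E → positive
Point 5:
  Lat: degrees = first 2 digits = 3, minutes = 27.9014; 3 + 27.9014/60 = 3.4650233
  S → negative
  λ: split at 3 digits → 051° and 17.95244′; 51 + 17.95244/60 = 51.2992073
  E ⇒ keep positive
Point 6:
  Lat: split at 2 digits → 86° and 48.61955′; 86 + 48.61955/60 = 86.8103258
  S → negative
  λ: degrees = first 3 digits = 177, minutes = 18.164; 177 + 18.164/60 = 177.3027333
  E → positive

1. 88.066417, -4.525752
2. -36.794100, -37.930138
3. 19.786383, -2.658817
4. -12.505628, 35.740100
5. -3.465023, 51.299207
6. -86.810326, 177.302733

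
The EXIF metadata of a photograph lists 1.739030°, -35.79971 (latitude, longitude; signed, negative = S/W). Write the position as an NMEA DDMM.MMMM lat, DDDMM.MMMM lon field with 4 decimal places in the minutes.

φ: 1° + 0.739030 × 60 = 1° 44.341800′
Longitude is negative → W; |value| = 35.799710
λ: fractional part 0.799710 → 47.982600 minutes

0144.3418,N / 03547.9826,W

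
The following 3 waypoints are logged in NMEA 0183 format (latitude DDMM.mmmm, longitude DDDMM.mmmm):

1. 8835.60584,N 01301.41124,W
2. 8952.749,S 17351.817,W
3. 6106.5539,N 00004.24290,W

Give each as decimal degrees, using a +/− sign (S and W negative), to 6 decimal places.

1. 88.593431, -13.023521
2. -89.879150, -173.863617
3. 61.109232, -0.070715

Point 1:
  Lat: degrees = first 2 digits = 88, minutes = 35.60584; 88 + 35.60584/60 = 88.5934307
  N ⇒ keep positive
  λ: split at 3 digits → 013° and 1.41124′; 13 + 1.41124/60 = 13.0235207
  W → negative
Point 2:
  Lat: split at 2 digits → 89° and 52.749′; 89 + 52.749/60 = 89.8791500
  S ⇒ negate
  λ: degrees = first 3 digits = 173, minutes = 51.817; 173 + 51.817/60 = 173.8636167
  W ⇒ negate
Point 3:
  φ: split at 2 digits → 61° and 6.5539′; 61 + 6.5539/60 = 61.1092317
  N → positive
  Lon: degrees = first 3 digits = 0, minutes = 4.2429; 0 + 4.2429/60 = 0.0707150
  hemisphere W, so the sign is −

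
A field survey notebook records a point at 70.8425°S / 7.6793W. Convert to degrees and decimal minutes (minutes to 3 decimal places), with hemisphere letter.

70° 50.550′ S, 7° 40.758′ W

Lat: fractional part 0.842500 → 50.55000 minutes
Lon: minutes = (7.679300 − 7) × 60 = 40.75800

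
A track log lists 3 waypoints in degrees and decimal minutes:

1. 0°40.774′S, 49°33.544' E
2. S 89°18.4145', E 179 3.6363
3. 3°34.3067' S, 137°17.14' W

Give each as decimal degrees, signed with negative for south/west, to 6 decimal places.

Point 1:
  Latitude: 0 + 40.774/60 = 0.6795667
  S ⇒ negate
  Lon: 33.544′ = 0.559067°; total 49.5590667
  E ⇒ keep positive
Point 2:
  Lat: 18.4145′ = 0.306908°; total 89.3069083
  hemisphere S, so the sign is −
  Longitude: 179 + 3.6363/60 = 179.0606050
  E → positive
Point 3:
  Lat: 3 + 34.3067/60 = 3.5717783
  S ⇒ negate
  λ: 137 + 17.14/60 = 137.2856667
  hemisphere W, so the sign is −

1. -0.679567, 49.559067
2. -89.306908, 179.060605
3. -3.571778, -137.285667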